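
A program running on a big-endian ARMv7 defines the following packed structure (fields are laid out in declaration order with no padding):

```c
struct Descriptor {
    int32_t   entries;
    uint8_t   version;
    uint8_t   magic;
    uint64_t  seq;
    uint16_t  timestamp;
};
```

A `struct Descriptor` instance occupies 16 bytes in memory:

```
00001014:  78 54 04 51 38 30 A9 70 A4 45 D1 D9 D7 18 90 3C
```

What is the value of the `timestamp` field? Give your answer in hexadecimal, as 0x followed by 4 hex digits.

`timestamp` follows `entries` (4 B), `version` (1 B), `magic` (1 B), `seq` (8 B), so it starts at offset 4 + 1 + 1 + 8 = 14 and occupies 2 bytes.
Bytes at offsets 14..15: 90 3C.
Big-endian: lowest address holds the most-significant byte.
The bytes are already most-significant first: 0x903C.

0x903C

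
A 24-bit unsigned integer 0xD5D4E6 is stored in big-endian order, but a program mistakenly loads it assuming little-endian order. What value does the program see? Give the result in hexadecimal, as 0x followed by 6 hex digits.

0xE6D4D5

Stored big-endian, the bytes at ascending addresses are D5 D4 E6.
Read back as little-endian, the first byte is least significant, giving 0xE6D4D5.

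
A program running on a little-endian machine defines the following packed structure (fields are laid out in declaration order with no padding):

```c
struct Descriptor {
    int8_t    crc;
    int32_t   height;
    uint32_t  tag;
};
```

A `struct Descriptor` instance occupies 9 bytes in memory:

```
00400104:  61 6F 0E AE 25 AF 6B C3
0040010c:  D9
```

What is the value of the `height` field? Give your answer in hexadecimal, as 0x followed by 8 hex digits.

`height` follows `crc` (1 byte), so it starts at byte offset 1 and occupies 4 bytes.
Bytes at offsets 1..4: 6F 0E AE 25.
Little-endian stores the least-significant byte at the lowest address.
Reassemble most-significant byte first: 25 AE 0E 6F → 0x25AE0E6F.

0x25AE0E6F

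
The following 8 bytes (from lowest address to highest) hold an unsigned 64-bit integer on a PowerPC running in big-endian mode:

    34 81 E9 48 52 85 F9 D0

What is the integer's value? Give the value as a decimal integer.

In big-endian order the high byte comes first in memory.
The bytes are already most-significant first: 0x3481E9485285F9D0.
0x3481E9485285F9D0 = 3783561658799356368.

3783561658799356368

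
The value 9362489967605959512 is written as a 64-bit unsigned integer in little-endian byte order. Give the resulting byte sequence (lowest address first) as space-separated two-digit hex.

58 CB 4F 5C 05 3F EE 81

9362489967605959512 in hexadecimal, padded to 64 bits, is 0x81EE3F055C4FCB58.
Split into bytes (most-significant first): 81 EE 3F 05 5C 4F CB 58.
In little-endian order the low byte comes first in memory.
So at ascending addresses the bytes are 58 CB 4F 5C 05 3F EE 81.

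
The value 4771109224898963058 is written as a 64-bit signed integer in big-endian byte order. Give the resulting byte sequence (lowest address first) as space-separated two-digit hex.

4771109224898963058 in hexadecimal, padded to 64 bits, is 0x4236628FC6B12672.
Split into bytes (most-significant first): 42 36 62 8F C6 B1 26 72.
In big-endian order the high byte comes first in memory.
So the memory order matches the most-significant-first order: 42 36 62 8F C6 B1 26 72.

42 36 62 8F C6 B1 26 72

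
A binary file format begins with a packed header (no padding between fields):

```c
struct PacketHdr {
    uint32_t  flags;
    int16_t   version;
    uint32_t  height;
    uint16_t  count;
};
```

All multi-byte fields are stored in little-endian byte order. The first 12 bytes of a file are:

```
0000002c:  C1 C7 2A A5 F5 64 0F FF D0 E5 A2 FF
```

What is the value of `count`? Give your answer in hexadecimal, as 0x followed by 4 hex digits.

0xFFA2

`count` follows `flags` (4 B), `version` (2 B), `height` (4 B), so it starts at offset 4 + 2 + 4 = 10 and occupies 2 bytes.
Bytes at offsets 10..11: A2 FF.
Little-endian stores the least-significant byte at the lowest address.
Reassemble most-significant byte first: FF A2 → 0xFFA2.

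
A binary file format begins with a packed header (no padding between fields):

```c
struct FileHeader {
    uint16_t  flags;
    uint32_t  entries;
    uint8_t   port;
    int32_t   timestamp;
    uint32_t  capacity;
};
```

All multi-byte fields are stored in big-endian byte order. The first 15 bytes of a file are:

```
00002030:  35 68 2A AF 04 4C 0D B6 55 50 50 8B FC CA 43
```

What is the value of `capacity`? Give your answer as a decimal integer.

2348599875

`capacity` follows `flags` (2 B), `entries` (4 B), `port` (1 B), `timestamp` (4 B), so it starts at offset 2 + 4 + 1 + 4 = 11 and occupies 4 bytes.
Bytes at offsets 11..14: 8B FC CA 43.
Big-endian stores the most-significant byte at the lowest address.
The bytes are already most-significant first: 0x8BFCCA43.
0x8BFCCA43 = 2348599875.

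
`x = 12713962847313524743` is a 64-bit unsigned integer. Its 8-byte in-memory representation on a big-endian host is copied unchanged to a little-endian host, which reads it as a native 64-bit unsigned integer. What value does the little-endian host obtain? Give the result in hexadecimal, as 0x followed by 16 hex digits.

0x07F8A221D91171B0

12713962847313524743 in 64-bit hexadecimal is 0xB07111D921A2F807.
Stored big-endian, the bytes at ascending addresses are B0 71 11 D9 21 A2 F8 07.
Read back as little-endian, the first byte is least significant, giving 0x07F8A221D91171B0.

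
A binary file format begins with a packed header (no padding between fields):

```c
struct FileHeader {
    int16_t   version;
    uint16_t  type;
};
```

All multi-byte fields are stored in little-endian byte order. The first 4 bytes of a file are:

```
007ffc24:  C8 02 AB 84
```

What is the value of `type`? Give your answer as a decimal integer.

`type` follows `version` (2 bytes), so it starts at byte offset 2 and occupies 2 bytes.
Bytes at offsets 2..3: AB 84.
Little-endian: lowest address holds the least-significant byte.
Reassemble most-significant byte first: 84 AB → 0x84AB.
0x84AB = 33963.

33963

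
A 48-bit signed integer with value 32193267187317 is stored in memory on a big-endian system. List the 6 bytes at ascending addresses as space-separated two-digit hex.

1D 47 94 41 3E 75

32193267187317 in hexadecimal, padded to 48 bits, is 0x1D4794413E75.
Split into bytes (most-significant first): 1D 47 94 41 3E 75.
Big-endian stores the most-significant byte at the lowest address.
So the memory order matches the most-significant-first order: 1D 47 94 41 3E 75.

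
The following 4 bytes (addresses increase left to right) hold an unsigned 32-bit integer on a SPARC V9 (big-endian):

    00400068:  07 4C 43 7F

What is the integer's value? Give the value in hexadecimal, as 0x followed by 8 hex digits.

Big-endian: lowest address holds the most-significant byte.
The bytes are already most-significant first: 0x074C437F.

0x074C437F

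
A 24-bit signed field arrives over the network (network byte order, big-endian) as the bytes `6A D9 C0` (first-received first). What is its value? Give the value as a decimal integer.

7002560

Big-endian: lowest address holds the most-significant byte.
The bytes are already most-significant first: 0x6AD9C0.
0x6AD9C0 = 7002560.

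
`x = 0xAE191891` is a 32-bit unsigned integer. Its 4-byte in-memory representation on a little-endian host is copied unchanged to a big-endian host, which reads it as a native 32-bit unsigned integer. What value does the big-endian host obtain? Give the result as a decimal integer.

2434275758

Stored little-endian, the bytes at ascending addresses are 91 18 19 AE.
Read back as big-endian, the last byte is least significant, giving 0x911819AE.
0x911819AE = 2434275758.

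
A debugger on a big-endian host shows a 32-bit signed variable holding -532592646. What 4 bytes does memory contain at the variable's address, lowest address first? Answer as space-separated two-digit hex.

E0 41 47 FA

Two's complement of -532592646 in 32 bits: 532592646 = 0x1FBEB806; invert → 0xE04147F9; add 1 → 0xE04147FA.
Split into bytes (most-significant first): E0 41 47 FA.
In big-endian order the high byte comes first in memory.
So the memory order matches the most-significant-first order: E0 41 47 FA.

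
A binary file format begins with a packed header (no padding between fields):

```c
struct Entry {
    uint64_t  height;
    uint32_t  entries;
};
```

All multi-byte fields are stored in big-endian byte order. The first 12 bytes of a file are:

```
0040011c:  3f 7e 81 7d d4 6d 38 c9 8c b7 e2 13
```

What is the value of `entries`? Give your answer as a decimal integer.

2360861203

`entries` follows `height` (8 bytes), so it starts at byte offset 8 and occupies 4 bytes.
Bytes at offsets 8..11: 8C B7 E2 13.
In big-endian order the high byte comes first in memory.
The bytes are already most-significant first: 0x8CB7E213.
0x8CB7E213 = 2360861203.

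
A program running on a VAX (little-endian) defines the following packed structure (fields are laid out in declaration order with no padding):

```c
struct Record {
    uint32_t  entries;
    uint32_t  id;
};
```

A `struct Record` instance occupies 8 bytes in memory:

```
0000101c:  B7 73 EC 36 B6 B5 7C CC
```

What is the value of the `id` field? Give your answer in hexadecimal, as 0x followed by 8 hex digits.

`id` follows `entries` (4 bytes), so it starts at byte offset 4 and occupies 4 bytes.
Bytes at offsets 4..7: B6 B5 7C CC.
Little-endian stores the least-significant byte at the lowest address.
Reassemble most-significant byte first: CC 7C B5 B6 → 0xCC7CB5B6.

0xCC7CB5B6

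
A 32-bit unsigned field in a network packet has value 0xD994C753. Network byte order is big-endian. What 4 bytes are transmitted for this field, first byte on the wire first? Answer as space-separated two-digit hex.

D9 94 C7 53

Split into bytes (most-significant first): D9 94 C7 53.
In big-endian order the high byte comes first in memory.
So the memory order matches the most-significant-first order: D9 94 C7 53.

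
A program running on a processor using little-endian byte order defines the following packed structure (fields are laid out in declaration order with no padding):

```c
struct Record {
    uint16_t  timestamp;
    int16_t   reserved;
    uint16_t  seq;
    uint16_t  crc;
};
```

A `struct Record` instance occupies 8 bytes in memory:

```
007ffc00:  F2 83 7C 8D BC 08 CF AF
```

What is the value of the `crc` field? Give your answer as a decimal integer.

`crc` follows `timestamp` (2 B), `reserved` (2 B), `seq` (2 B), so it starts at offset 2 + 2 + 2 = 6 and occupies 2 bytes.
Bytes at offsets 6..7: CF AF.
Little-endian: lowest address holds the least-significant byte.
Reassemble most-significant byte first: AF CF → 0xAFCF.
0xAFCF = 45007.

45007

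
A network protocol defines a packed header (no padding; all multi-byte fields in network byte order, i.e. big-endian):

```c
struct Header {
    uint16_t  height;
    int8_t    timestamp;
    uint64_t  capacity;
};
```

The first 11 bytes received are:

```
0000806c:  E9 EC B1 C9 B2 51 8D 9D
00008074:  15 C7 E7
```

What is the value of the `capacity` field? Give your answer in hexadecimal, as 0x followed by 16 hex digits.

0xC9B2518D9D15C7E7

`capacity` follows `height` (2 B), `timestamp` (1 B), so it starts at offset 2 + 1 = 3 and occupies 8 bytes.
Bytes at offsets 3..10: C9 B2 51 8D 9D 15 C7 E7.
Big-endian: lowest address holds the most-significant byte.
The bytes are already most-significant first: 0xC9B2518D9D15C7E7.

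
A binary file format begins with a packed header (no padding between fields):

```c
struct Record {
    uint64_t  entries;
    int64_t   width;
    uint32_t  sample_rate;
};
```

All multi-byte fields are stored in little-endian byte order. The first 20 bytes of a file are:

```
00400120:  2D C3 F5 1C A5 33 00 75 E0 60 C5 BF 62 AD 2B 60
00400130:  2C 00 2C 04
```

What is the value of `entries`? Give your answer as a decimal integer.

8430795286686057261

`entries` is the first field, at byte offset 0, occupying 8 bytes.
Bytes at offsets 0..7: 2D C3 F5 1C A5 33 00 75.
Little-endian: lowest address holds the least-significant byte.
Reassemble most-significant byte first: 75 00 33 A5 1C F5 C3 2D → 0x750033A51CF5C32D.
0x750033A51CF5C32D = 8430795286686057261.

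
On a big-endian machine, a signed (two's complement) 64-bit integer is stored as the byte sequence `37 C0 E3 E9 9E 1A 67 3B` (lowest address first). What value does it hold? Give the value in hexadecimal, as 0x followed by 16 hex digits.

0x37C0E3E99E1A673B

Big-endian stores the most-significant byte at the lowest address.
The bytes are already most-significant first: 0x37C0E3E99E1A673B.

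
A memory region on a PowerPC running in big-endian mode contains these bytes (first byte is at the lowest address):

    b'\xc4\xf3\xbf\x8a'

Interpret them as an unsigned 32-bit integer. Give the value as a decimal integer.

3304308618

Big-endian stores the most-significant byte at the lowest address.
The bytes are already most-significant first: 0xC4F3BF8A.
0xC4F3BF8A = 3304308618.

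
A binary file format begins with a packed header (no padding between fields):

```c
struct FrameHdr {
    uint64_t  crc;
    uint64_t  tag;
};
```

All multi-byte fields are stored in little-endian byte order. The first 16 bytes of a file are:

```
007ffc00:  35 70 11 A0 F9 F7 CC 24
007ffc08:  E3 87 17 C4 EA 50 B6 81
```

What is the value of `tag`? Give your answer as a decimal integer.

9346747045896488931

`tag` follows `crc` (8 bytes), so it starts at byte offset 8 and occupies 8 bytes.
Bytes at offsets 8..15: E3 87 17 C4 EA 50 B6 81.
Little-endian: lowest address holds the least-significant byte.
Reassemble most-significant byte first: 81 B6 50 EA C4 17 87 E3 → 0x81B650EAC41787E3.
0x81B650EAC41787E3 = 9346747045896488931.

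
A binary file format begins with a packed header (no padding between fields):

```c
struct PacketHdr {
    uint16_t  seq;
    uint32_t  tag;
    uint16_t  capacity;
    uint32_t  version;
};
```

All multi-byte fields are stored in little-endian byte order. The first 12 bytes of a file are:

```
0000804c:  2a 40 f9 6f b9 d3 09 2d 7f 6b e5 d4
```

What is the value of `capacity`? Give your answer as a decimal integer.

`capacity` follows `seq` (2 B), `tag` (4 B), so it starts at offset 2 + 4 = 6 and occupies 2 bytes.
Bytes at offsets 6..7: 09 2D.
Little-endian stores the least-significant byte at the lowest address.
Reassemble most-significant byte first: 2D 09 → 0x2D09.
0x2D09 = 11529.

11529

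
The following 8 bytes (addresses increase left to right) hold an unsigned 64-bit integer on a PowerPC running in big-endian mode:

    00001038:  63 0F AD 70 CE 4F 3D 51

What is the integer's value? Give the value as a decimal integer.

Big-endian stores the most-significant byte at the lowest address.
The bytes are already most-significant first: 0x630FAD70CE4F3D51.
0x630FAD70CE4F3D51 = 7138114634414767441.

7138114634414767441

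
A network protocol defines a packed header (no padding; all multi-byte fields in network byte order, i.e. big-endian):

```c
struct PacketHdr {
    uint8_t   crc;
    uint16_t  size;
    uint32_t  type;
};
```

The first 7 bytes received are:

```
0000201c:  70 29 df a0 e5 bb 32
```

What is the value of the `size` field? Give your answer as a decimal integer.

10719

`size` follows `crc` (1 byte), so it starts at byte offset 1 and occupies 2 bytes.
Bytes at offsets 1..2: 29 DF.
Big-endian stores the most-significant byte at the lowest address.
The bytes are already most-significant first: 0x29DF.
0x29DF = 10719.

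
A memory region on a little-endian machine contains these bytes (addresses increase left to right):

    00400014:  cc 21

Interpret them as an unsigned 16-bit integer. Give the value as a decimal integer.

8652

In little-endian order the low byte comes first in memory.
Reassemble most-significant byte first: 21 CC → 0x21CC.
0x21CC = 8652.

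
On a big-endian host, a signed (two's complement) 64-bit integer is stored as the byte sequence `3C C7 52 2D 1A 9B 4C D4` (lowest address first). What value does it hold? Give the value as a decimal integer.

4379559516314488020

Big-endian stores the most-significant byte at the lowest address.
The bytes are already most-significant first: 0x3CC7522D1A9B4CD4.
0x3CC7522D1A9B4CD4 = 4379559516314488020.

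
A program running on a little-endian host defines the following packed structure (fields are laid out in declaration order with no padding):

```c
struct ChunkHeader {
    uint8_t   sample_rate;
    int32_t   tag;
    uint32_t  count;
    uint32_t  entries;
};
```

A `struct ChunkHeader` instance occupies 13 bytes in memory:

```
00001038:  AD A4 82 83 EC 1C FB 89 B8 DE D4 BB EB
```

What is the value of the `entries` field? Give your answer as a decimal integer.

`entries` follows `sample_rate` (1 B), `tag` (4 B), `count` (4 B), so it starts at offset 1 + 4 + 4 = 9 and occupies 4 bytes.
Bytes at offsets 9..12: DE D4 BB EB.
Little-endian stores the least-significant byte at the lowest address.
Reassemble most-significant byte first: EB BB D4 DE → 0xEBBBD4DE.
0xEBBBD4DE = 3954955486.

3954955486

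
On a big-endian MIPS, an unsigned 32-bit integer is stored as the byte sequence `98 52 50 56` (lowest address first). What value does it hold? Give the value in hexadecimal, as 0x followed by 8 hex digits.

In big-endian order the high byte comes first in memory.
The bytes are already most-significant first: 0x98525056.

0x98525056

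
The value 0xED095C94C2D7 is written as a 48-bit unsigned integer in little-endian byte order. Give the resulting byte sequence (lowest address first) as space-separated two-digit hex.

D7 C2 94 5C 09 ED

Split into bytes (most-significant first): ED 09 5C 94 C2 D7.
In little-endian order the low byte comes first in memory.
So at ascending addresses the bytes are D7 C2 94 5C 09 ED.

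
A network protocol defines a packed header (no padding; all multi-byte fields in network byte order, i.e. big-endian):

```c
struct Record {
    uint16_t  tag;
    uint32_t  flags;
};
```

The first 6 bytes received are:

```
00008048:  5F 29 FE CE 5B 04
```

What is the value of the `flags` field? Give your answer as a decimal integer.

`flags` follows `tag` (2 bytes), so it starts at byte offset 2 and occupies 4 bytes.
Bytes at offsets 2..5: FE CE 5B 04.
In big-endian order the high byte comes first in memory.
The bytes are already most-significant first: 0xFECE5B04.
0xFECE5B04 = 4274936580.

4274936580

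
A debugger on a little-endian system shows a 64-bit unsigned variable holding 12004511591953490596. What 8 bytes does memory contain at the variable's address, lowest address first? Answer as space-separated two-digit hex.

A4 62 72 B4 B0 97 98 A6

12004511591953490596 in hexadecimal, padded to 64 bits, is 0xA69897B0B47262A4.
Split into bytes (most-significant first): A6 98 97 B0 B4 72 62 A4.
Little-endian: lowest address holds the least-significant byte.
So at ascending addresses the bytes are A4 62 72 B4 B0 97 98 A6.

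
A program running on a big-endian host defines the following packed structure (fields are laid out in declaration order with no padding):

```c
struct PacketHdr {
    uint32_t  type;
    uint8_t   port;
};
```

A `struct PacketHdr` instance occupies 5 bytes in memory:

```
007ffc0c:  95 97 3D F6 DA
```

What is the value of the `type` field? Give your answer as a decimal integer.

`type` is the first field, at byte offset 0, occupying 4 bytes.
Bytes at offsets 0..3: 95 97 3D F6.
In big-endian order the high byte comes first in memory.
The bytes are already most-significant first: 0x95973DF6.
0x95973DF6 = 2509716982.

2509716982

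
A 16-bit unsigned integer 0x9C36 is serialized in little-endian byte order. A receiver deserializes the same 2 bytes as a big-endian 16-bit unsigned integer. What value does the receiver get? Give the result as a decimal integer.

13980

Stored little-endian, the bytes at ascending addresses are 36 9C.
Read back as big-endian, the last byte is least significant, giving 0x369C.
0x369C = 13980.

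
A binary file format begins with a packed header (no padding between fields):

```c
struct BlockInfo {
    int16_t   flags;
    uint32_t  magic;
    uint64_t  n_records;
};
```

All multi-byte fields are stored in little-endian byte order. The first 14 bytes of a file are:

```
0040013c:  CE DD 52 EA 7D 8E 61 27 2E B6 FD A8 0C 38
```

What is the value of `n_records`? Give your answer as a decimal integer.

`n_records` follows `flags` (2 B), `magic` (4 B), so it starts at offset 2 + 4 = 6 and occupies 8 bytes.
Bytes at offsets 6..13: 61 27 2E B6 FD A8 0C 38.
In little-endian order the low byte comes first in memory.
Reassemble most-significant byte first: 38 0C A8 FD B6 2E 27 61 → 0x380CA8FDB62E2761.
0x380CA8FDB62E2761 = 4038788773481162593.

4038788773481162593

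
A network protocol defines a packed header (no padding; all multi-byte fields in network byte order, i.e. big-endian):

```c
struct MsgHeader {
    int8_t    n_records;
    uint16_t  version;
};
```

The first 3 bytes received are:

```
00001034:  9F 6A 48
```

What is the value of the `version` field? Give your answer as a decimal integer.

27208

`version` follows `n_records` (1 byte), so it starts at byte offset 1 and occupies 2 bytes.
Bytes at offsets 1..2: 6A 48.
Big-endian: lowest address holds the most-significant byte.
The bytes are already most-significant first: 0x6A48.
0x6A48 = 27208.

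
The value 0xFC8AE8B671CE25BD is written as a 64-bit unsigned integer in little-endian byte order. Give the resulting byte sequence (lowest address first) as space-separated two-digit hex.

Split into bytes (most-significant first): FC 8A E8 B6 71 CE 25 BD.
In little-endian order the low byte comes first in memory.
So at ascending addresses the bytes are BD 25 CE 71 B6 E8 8A FC.

BD 25 CE 71 B6 E8 8A FC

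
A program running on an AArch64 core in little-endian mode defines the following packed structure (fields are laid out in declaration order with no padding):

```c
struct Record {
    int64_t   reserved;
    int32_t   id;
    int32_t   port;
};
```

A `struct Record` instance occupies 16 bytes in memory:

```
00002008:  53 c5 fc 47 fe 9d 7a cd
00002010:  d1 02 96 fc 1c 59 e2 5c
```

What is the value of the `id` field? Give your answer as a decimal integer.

`id` follows `reserved` (8 bytes), so it starts at byte offset 8 and occupies 4 bytes.
Bytes at offsets 8..11: D1 02 96 FC.
Little-endian: lowest address holds the least-significant byte.
Reassemble most-significant byte first: FC 96 02 D1 → 0xFC9602D1.
Top bit is set, so as a signed 32-bit value this is 0xFC9602D1 − 2^32 = -57277743.

-57277743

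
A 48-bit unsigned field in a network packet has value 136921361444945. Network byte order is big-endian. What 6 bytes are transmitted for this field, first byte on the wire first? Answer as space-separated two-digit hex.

136921361444945 in hexadecimal, padded to 48 bits, is 0x7C877D1C7051.
Split into bytes (most-significant first): 7C 87 7D 1C 70 51.
Big-endian stores the most-significant byte at the lowest address.
So the memory order matches the most-significant-first order: 7C 87 7D 1C 70 51.

7C 87 7D 1C 70 51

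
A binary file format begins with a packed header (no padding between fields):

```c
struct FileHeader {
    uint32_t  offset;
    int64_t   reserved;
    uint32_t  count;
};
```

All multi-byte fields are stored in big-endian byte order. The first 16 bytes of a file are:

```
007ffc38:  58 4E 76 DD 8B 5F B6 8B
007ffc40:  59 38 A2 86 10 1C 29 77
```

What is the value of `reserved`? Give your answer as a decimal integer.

-8403797670036462970

`reserved` follows `offset` (4 bytes), so it starts at byte offset 4 and occupies 8 bytes.
Bytes at offsets 4..11: 8B 5F B6 8B 59 38 A2 86.
Big-endian: lowest address holds the most-significant byte.
The bytes are already most-significant first: 0x8B5FB68B5938A286.
Top bit is set, so as a signed 64-bit value this is 0x8B5FB68B5938A286 − 2^64 = -8403797670036462970.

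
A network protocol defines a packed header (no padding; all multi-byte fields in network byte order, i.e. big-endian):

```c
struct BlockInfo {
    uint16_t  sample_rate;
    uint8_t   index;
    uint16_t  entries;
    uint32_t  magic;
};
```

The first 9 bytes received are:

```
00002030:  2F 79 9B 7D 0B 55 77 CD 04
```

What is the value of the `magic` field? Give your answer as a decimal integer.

1433914628

`magic` follows `sample_rate` (2 B), `index` (1 B), `entries` (2 B), so it starts at offset 2 + 1 + 2 = 5 and occupies 4 bytes.
Bytes at offsets 5..8: 55 77 CD 04.
Big-endian: lowest address holds the most-significant byte.
The bytes are already most-significant first: 0x5577CD04.
0x5577CD04 = 1433914628.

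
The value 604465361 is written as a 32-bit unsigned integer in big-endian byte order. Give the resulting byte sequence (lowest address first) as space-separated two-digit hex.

24 07 68 D1

604465361 in hexadecimal, padded to 32 bits, is 0x240768D1.
Split into bytes (most-significant first): 24 07 68 D1.
In big-endian order the high byte comes first in memory.
So the memory order matches the most-significant-first order: 24 07 68 D1.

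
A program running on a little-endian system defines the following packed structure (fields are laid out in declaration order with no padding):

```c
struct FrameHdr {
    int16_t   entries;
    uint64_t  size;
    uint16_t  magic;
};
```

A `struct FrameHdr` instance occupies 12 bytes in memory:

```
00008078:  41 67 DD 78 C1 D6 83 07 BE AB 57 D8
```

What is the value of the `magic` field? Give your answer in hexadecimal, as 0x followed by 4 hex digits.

`magic` follows `entries` (2 B), `size` (8 B), so it starts at offset 2 + 8 = 10 and occupies 2 bytes.
Bytes at offsets 10..11: 57 D8.
Little-endian stores the least-significant byte at the lowest address.
Reassemble most-significant byte first: D8 57 → 0xD857.

0xD857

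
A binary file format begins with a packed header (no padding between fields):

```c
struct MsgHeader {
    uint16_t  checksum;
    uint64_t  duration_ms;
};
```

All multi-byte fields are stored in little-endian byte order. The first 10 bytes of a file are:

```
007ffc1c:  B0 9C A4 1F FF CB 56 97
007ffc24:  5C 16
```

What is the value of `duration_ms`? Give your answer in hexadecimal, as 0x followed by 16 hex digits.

`duration_ms` follows `checksum` (2 bytes), so it starts at byte offset 2 and occupies 8 bytes.
Bytes at offsets 2..9: A4 1F FF CB 56 97 5C 16.
Little-endian: lowest address holds the least-significant byte.
Reassemble most-significant byte first: 16 5C 97 56 CB FF 1F A4 → 0x165C9756CBFF1FA4.

0x165C9756CBFF1FA4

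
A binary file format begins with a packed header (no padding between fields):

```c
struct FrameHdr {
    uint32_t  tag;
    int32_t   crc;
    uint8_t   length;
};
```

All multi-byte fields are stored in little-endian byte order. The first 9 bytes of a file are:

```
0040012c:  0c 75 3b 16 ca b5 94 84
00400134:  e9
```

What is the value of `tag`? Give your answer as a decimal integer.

`tag` is the first field, at byte offset 0, occupying 4 bytes.
Bytes at offsets 0..3: 0C 75 3B 16.
Little-endian: lowest address holds the least-significant byte.
Reassemble most-significant byte first: 16 3B 75 0C → 0x163B750C.
0x163B750C = 372995340.

372995340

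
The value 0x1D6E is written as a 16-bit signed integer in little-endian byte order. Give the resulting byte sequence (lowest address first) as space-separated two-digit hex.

6E 1D

Split into bytes (most-significant first): 1D 6E.
Little-endian: lowest address holds the least-significant byte.
So at ascending addresses the bytes are 6E 1D.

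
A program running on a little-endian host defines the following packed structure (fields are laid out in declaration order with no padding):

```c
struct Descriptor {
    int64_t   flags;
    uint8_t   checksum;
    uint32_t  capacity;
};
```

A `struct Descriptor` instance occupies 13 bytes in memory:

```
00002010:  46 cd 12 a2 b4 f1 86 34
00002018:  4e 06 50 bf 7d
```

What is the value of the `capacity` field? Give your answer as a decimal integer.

2109689862

`capacity` follows `flags` (8 B), `checksum` (1 B), so it starts at offset 8 + 1 = 9 and occupies 4 bytes.
Bytes at offsets 9..12: 06 50 BF 7D.
In little-endian order the low byte comes first in memory.
Reassemble most-significant byte first: 7D BF 50 06 → 0x7DBF5006.
0x7DBF5006 = 2109689862.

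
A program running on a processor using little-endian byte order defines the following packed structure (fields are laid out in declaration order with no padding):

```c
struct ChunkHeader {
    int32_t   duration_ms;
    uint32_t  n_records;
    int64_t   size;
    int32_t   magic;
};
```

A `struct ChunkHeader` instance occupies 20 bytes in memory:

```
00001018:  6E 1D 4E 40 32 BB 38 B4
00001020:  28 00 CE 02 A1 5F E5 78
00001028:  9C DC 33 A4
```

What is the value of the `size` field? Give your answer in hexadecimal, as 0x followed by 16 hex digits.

`size` follows `duration_ms` (4 B), `n_records` (4 B), so it starts at offset 4 + 4 = 8 and occupies 8 bytes.
Bytes at offsets 8..15: 28 00 CE 02 A1 5F E5 78.
Little-endian: lowest address holds the least-significant byte.
Reassemble most-significant byte first: 78 E5 5F A1 02 CE 00 28 → 0x78E55FA102CE0028.

0x78E55FA102CE0028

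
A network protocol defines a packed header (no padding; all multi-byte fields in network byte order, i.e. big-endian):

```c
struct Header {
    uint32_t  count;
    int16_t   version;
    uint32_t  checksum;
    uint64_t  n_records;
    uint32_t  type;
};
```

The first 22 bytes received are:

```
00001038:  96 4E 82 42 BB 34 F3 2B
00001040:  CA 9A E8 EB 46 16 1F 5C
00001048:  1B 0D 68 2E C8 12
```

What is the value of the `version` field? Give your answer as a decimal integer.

-17612

`version` follows `count` (4 bytes), so it starts at byte offset 4 and occupies 2 bytes.
Bytes at offsets 4..5: BB 34.
Big-endian stores the most-significant byte at the lowest address.
The bytes are already most-significant first: 0xBB34.
Top bit is set, so as a signed 16-bit value this is 0xBB34 − 2^16 = -17612.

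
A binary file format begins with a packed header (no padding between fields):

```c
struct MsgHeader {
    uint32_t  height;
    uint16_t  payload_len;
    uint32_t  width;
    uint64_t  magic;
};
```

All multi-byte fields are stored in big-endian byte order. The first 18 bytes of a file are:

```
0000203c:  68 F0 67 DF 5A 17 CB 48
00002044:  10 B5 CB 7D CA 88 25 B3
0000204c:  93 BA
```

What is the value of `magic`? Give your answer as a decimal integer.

14663098647885091770

`magic` follows `height` (4 B), `payload_len` (2 B), `width` (4 B), so it starts at offset 4 + 2 + 4 = 10 and occupies 8 bytes.
Bytes at offsets 10..17: CB 7D CA 88 25 B3 93 BA.
Big-endian: lowest address holds the most-significant byte.
The bytes are already most-significant first: 0xCB7DCA8825B393BA.
0xCB7DCA8825B393BA = 14663098647885091770.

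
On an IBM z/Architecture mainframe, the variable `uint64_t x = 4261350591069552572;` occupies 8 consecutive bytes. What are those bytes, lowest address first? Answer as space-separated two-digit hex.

3B 23 5B C8 F4 19 FF BC

4261350591069552572 in hexadecimal, padded to 64 bits, is 0x3B235BC8F419FFBC.
Split into bytes (most-significant first): 3B 23 5B C8 F4 19 FF BC.
Big-endian stores the most-significant byte at the lowest address.
So the memory order matches the most-significant-first order: 3B 23 5B C8 F4 19 FF BC.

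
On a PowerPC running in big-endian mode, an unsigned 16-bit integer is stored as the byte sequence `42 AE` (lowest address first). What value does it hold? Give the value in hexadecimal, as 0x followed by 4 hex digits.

Big-endian stores the most-significant byte at the lowest address.
The bytes are already most-significant first: 0x42AE.

0x42AE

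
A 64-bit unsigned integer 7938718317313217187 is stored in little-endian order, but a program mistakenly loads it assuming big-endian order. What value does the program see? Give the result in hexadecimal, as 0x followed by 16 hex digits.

0xA352579B3FFE2B6E

7938718317313217187 in 64-bit hexadecimal is 0x6E2BFE3F9B5752A3.
Stored little-endian, the bytes at ascending addresses are A3 52 57 9B 3F FE 2B 6E.
Read back as big-endian, the last byte is least significant, giving 0xA352579B3FFE2B6E.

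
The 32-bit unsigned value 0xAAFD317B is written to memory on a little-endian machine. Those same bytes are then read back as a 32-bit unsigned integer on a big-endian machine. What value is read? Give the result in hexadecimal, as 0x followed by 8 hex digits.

0x7B31FDAA

Stored little-endian, the bytes at ascending addresses are 7B 31 FD AA.
Read back as big-endian, the last byte is least significant, giving 0x7B31FDAA.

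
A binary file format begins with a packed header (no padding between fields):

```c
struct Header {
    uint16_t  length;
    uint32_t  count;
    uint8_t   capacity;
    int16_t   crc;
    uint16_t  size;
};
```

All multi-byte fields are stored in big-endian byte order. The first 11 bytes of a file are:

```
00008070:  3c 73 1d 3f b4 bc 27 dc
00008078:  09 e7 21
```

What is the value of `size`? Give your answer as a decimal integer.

59169

`size` follows `length` (2 B), `count` (4 B), `capacity` (1 B), `crc` (2 B), so it starts at offset 2 + 4 + 1 + 2 = 9 and occupies 2 bytes.
Bytes at offsets 9..10: E7 21.
Big-endian stores the most-significant byte at the lowest address.
The bytes are already most-significant first: 0xE721.
0xE721 = 59169.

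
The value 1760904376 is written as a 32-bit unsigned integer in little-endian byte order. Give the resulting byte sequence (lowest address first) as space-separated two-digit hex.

B8 44 F5 68

1760904376 in hexadecimal, padded to 32 bits, is 0x68F544B8.
Split into bytes (most-significant first): 68 F5 44 B8.
In little-endian order the low byte comes first in memory.
So at ascending addresses the bytes are B8 44 F5 68.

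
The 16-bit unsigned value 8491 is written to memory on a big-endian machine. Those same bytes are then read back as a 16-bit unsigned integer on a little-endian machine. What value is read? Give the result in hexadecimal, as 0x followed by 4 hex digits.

8491 in 16-bit hexadecimal is 0x212B.
Stored big-endian, the bytes at ascending addresses are 21 2B.
Read back as little-endian, the first byte is least significant, giving 0x2B21.

0x2B21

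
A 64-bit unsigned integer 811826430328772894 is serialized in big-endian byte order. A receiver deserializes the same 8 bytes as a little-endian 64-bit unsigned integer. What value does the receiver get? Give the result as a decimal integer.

811826430328772894 in 64-bit hexadecimal is 0x0B442FD64F05191E.
Stored big-endian, the bytes at ascending addresses are 0B 44 2F D6 4F 05 19 1E.
Read back as little-endian, the first byte is least significant, giving 0x1E19054FD62F440B.
0x1E19054FD62F440B = 2168770536009581579.

2168770536009581579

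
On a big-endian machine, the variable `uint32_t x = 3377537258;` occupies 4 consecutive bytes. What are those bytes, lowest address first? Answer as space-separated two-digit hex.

3377537258 in hexadecimal, padded to 32 bits, is 0xC95120EA.
Split into bytes (most-significant first): C9 51 20 EA.
In big-endian order the high byte comes first in memory.
So the memory order matches the most-significant-first order: C9 51 20 EA.

C9 51 20 EA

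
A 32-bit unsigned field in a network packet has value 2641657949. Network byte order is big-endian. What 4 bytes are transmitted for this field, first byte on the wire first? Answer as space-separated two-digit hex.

9D 74 80 5D

2641657949 in hexadecimal, padded to 32 bits, is 0x9D74805D.
Split into bytes (most-significant first): 9D 74 80 5D.
In big-endian order the high byte comes first in memory.
So the memory order matches the most-significant-first order: 9D 74 80 5D.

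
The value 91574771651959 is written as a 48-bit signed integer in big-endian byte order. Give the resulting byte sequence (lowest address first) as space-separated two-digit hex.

53 49 69 BC 15 77

91574771651959 in hexadecimal, padded to 48 bits, is 0x534969BC1577.
Split into bytes (most-significant first): 53 49 69 BC 15 77.
Big-endian: lowest address holds the most-significant byte.
So the memory order matches the most-significant-first order: 53 49 69 BC 15 77.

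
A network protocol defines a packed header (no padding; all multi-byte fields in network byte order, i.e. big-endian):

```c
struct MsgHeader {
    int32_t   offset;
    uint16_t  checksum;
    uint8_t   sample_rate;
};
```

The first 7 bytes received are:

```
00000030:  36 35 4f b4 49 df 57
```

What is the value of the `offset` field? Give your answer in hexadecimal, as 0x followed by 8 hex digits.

`offset` is the first field, at byte offset 0, occupying 4 bytes.
Bytes at offsets 0..3: 36 35 4F B4.
Big-endian stores the most-significant byte at the lowest address.
The bytes are already most-significant first: 0x36354FB4.

0x36354FB4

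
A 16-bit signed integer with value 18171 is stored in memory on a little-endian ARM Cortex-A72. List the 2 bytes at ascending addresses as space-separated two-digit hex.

18171 in hexadecimal, padded to 16 bits, is 0x46FB.
Split into bytes (most-significant first): 46 FB.
In little-endian order the low byte comes first in memory.
So at ascending addresses the bytes are FB 46.

FB 46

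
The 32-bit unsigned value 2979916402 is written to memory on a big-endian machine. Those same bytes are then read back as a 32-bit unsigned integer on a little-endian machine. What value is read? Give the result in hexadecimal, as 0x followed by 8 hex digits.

2979916402 in 32-bit hexadecimal is 0xB19DEA72.
Stored big-endian, the bytes at ascending addresses are B1 9D EA 72.
Read back as little-endian, the first byte is least significant, giving 0x72EA9DB1.

0x72EA9DB1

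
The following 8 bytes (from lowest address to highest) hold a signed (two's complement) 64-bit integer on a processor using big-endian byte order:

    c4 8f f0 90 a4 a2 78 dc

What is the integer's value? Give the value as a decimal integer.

-4282940216577984292

Big-endian: lowest address holds the most-significant byte.
The bytes are already most-significant first: 0xC48FF090A4A278DC.
Top bit is set, so as a signed 64-bit value this is 0xC48FF090A4A278DC − 2^64 = -4282940216577984292.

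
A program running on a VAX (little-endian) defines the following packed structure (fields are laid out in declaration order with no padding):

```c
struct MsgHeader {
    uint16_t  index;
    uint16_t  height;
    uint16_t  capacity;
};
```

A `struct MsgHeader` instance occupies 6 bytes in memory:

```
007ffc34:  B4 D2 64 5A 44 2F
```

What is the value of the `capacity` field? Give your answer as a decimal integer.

12100

`capacity` follows `index` (2 B), `height` (2 B), so it starts at offset 2 + 2 = 4 and occupies 2 bytes.
Bytes at offsets 4..5: 44 2F.
Little-endian stores the least-significant byte at the lowest address.
Reassemble most-significant byte first: 2F 44 → 0x2F44.
0x2F44 = 12100.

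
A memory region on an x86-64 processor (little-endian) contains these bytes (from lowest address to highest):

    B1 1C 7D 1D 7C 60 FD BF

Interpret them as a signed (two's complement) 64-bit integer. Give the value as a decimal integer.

-4612424357170570063

In little-endian order the low byte comes first in memory.
Reassemble most-significant byte first: BF FD 60 7C 1D 7D 1C B1 → 0xBFFD607C1D7D1CB1.
Top bit is set, so as a signed 64-bit value this is 0xBFFD607C1D7D1CB1 − 2^64 = -4612424357170570063.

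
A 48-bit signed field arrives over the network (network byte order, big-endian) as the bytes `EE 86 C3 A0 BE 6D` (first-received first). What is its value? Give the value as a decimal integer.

-19212401590675

Big-endian stores the most-significant byte at the lowest address.
The bytes are already most-significant first: 0xEE86C3A0BE6D.
Top bit is set, so as a signed 48-bit value this is 0xEE86C3A0BE6D − 2^48 = -19212401590675.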